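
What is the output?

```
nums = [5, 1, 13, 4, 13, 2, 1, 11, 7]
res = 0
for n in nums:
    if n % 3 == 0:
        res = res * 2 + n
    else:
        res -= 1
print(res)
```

-9

n=5: not %3==0, res = 0-1 = -1
n=1: not %3==0, res = (-1)-1 = -2
n=13: not %3==0, res = (-2)-1 = -3
n=4: not %3==0, res = (-3)-1 = -4
n=13: not %3==0, res = (-4)-1 = -5
n=2: not %3==0, res = (-5)-1 = -6
n=1: not %3==0, res = (-6)-1 = -7
n=11: not %3==0, res = (-7)-1 = -8
n=7: not %3==0, res = (-8)-1 = -9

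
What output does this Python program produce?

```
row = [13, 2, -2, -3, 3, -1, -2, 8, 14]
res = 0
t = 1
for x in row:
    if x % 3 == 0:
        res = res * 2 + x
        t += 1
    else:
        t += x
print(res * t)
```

x=13: not %3==0; t=14
x=2: not %3==0; t=16
x=-2: not %3==0; t=14
x=-3: %3==0, res = 0*2+(-3) = -3; t=15
x=3: %3==0, res = (-3)*2+3 = -3; t=16
x=-1: not %3==0; t=15
x=-2: not %3==0; t=13
x=8: not %3==0; t=21
x=14: not %3==0; t=35
res*t = (-3)*35 = -105

-105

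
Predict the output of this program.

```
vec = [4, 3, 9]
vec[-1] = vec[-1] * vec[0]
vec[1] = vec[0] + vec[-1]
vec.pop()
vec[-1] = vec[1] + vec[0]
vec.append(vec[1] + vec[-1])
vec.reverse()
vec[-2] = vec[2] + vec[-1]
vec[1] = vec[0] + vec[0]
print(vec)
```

vec[-1] = vec[-1]*vec[0] = 9*4 = 36 → [4, 3, 36]
vec[1] = vec[0]+vec[-1] = 4+36 = 40 → [4, 40, 36]
pop() removes 36 → [4, 40]
vec[-1] = vec[1]+vec[0] = 40+4 = 44 → [4, 44]
append vec[1]+vec[-1] = 44+44 = 88 → [4, 44, 88]
reverse → [88, 44, 4]
vec[-2] = vec[2]+vec[-1] = 4+4 = 8 → [88, 8, 4]
vec[1] = vec[0]+vec[0] = 88+88 = 176 → [88, 176, 4]

[88, 176, 4]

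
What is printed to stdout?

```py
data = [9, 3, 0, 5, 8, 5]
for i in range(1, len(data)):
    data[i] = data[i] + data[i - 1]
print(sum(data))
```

105

i=1: data[1] = 3+9 = 12 → [9, 12, 0, 5, 8, 5]
i=2: data[2] = 0+12 = 12 → [9, 12, 12, 5, 8, 5]
i=3: data[3] = 5+12 = 17 → [9, 12, 12, 17, 8, 5]
i=4: data[4] = 8+17 = 25 → [9, 12, 12, 17, 25, 5]
i=5: data[5] = 5+25 = 30 → [9, 12, 12, 17, 25, 30]
sum = 105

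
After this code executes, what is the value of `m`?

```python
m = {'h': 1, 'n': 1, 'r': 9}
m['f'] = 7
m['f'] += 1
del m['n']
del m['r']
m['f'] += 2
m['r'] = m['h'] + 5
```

{'h': 1, 'f': 10, 'r': 6}

m['f'] = 7 → {'h': 1, 'n': 1, 'r': 9, 'f': 7}
m['f'] = 7+1 = 8 → {'h': 1, 'n': 1, 'r': 9, 'f': 8}
del 'n' → {'h': 1, 'r': 9, 'f': 8}
del 'r' → {'h': 1, 'f': 8}
m['f'] = 8+2 = 10 → {'h': 1, 'f': 10}
m['r'] = m['h']+5 = 6 → {'h': 1, 'f': 10, 'r': 6}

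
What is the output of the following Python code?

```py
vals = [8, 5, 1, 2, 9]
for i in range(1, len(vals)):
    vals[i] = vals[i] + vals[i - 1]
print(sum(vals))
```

i=1: vals[1] = 5+8 = 13 → [8, 13, 1, 2, 9]
i=2: vals[2] = 1+13 = 14 → [8, 13, 14, 2, 9]
i=3: vals[3] = 2+14 = 16 → [8, 13, 14, 16, 9]
i=4: vals[4] = 9+16 = 25 → [8, 13, 14, 16, 25]
sum = 76

76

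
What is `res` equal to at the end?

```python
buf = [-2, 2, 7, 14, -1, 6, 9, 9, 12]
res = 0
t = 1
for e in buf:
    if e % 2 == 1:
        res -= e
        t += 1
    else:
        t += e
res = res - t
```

-61

e=-2: not odd; t=-1
e=2: not odd; t=1
e=7: odd, res = 0-7 = -7; t=2
e=14: not odd; t=16
e=-1: odd, res = (-7)-(-1) = -6; t=17
e=6: not odd; t=23
e=9: odd, res = (-6)-9 = -15; t=24
e=9: odd, res = (-15)-9 = -24; t=25
e=12: not odd; t=37
res-t = (-24)-37 = -61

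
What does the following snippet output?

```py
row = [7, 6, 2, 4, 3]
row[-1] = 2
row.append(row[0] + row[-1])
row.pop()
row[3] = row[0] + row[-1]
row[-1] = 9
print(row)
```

[7, 6, 2, 9, 9]

row[-1] = 2 → [7, 6, 2, 4, 2]
append row[0]+row[-1] = 7+2 = 9 → [7, 6, 2, 4, 2, 9]
pop() removes 9 → [7, 6, 2, 4, 2]
row[3] = row[0]+row[-1] = 7+2 = 9 → [7, 6, 2, 9, 2]
row[-1] = 9 → [7, 6, 2, 9, 9]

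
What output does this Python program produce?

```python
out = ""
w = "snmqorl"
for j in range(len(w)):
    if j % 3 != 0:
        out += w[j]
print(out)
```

nmor

j=0: skip
j=1: add 'n' → 'n'
j=2: add 'm' → 'nm'
j=3: skip
j=4: add 'o' → 'nmo'
j=5: add 'r' → 'nmor'
j=6: skip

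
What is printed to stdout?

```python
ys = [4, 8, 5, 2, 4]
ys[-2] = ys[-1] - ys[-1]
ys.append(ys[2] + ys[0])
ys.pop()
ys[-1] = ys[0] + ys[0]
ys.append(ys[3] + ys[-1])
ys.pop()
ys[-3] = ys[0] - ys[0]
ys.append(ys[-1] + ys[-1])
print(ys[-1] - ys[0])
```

ys[-2] = ys[-1]-ys[-1] = 4-4 = 0 → [4, 8, 5, 0, 4]
append ys[2]+ys[0] = 5+4 = 9 → [4, 8, 5, 0, 4, 9]
pop() removes 9 → [4, 8, 5, 0, 4]
ys[-1] = ys[0]+ys[0] = 4+4 = 8 → [4, 8, 5, 0, 8]
append ys[3]+ys[-1] = 0+8 = 8 → [4, 8, 5, 0, 8, 8]
pop() removes 8 → [4, 8, 5, 0, 8]
ys[-3] = ys[0]-ys[0] = 4-4 = 0 → [4, 8, 0, 0, 8]
append ys[-1]+ys[-1] = 8+8 = 16 → [4, 8, 0, 0, 8, 16]
ys[-1]-ys[0] = 16-4 = 12

12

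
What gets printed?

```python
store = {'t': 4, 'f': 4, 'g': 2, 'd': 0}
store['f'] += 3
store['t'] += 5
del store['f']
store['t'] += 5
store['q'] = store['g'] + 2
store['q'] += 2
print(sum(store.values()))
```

store['f'] = 4+3 = 7 → {'t': 4, 'f': 7, 'g': 2, 'd': 0}
store['t'] = 4+5 = 9 → {'t': 9, 'f': 7, 'g': 2, 'd': 0}
del 'f' → {'t': 9, 'g': 2, 'd': 0}
store['t'] = 9+5 = 14 → {'t': 14, 'g': 2, 'd': 0}
store['q'] = store['g']+2 = 4 → {'t': 14, 'g': 2, 'd': 0, 'q': 4}
store['q'] = 4+2 = 6 → {'t': 14, 'g': 2, 'd': 0, 'q': 6}
sum of values = 22

22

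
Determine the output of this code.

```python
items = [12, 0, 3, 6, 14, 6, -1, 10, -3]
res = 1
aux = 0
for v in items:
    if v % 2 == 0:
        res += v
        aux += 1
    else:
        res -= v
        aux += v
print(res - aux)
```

45

v=12: even, res = 1+12 = 13; aux=1
v=0: even, res = 13+0 = 13; aux=2
v=3: not even, res = 13-3 = 10; aux=5
v=6: even, res = 10+6 = 16; aux=6
v=14: even, res = 16+14 = 30; aux=7
v=6: even, res = 30+6 = 36; aux=8
v=-1: not even, res = 36-(-1) = 37; aux=7
v=10: even, res = 37+10 = 47; aux=8
v=-3: not even, res = 47-(-3) = 50; aux=5
res-aux = 50-5 = 45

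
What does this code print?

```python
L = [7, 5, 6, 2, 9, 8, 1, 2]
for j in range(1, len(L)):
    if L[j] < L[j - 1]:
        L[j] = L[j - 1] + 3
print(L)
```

j=1: 5<7, L[1] = 7+3 = 10 → [7, 10, 6, 2, 9, 8, 1, 2]
j=2: 6<10, L[2] = 10+3 = 13 → [7, 10, 13, 2, 9, 8, 1, 2]
j=3: 2<13, L[3] = 13+3 = 16 → [7, 10, 13, 16, 9, 8, 1, 2]
j=4: 9<16, L[4] = 16+3 = 19 → [7, 10, 13, 16, 19, 8, 1, 2]
j=5: 8<19, L[5] = 19+3 = 22 → [7, 10, 13, 16, 19, 22, 1, 2]
j=6: 1<22, L[6] = 22+3 = 25 → [7, 10, 13, 16, 19, 22, 25, 2]
j=7: 2<25, L[7] = 25+3 = 28 → [7, 10, 13, 16, 19, 22, 25, 28]

[7, 10, 13, 16, 19, 22, 25, 28]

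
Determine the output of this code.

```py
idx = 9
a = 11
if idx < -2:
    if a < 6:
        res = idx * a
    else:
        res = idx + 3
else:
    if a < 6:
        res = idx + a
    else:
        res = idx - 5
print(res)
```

4

idx=9, a=11
idx < -2 is False; a < 6 is False
→ res = idx - 5 = 4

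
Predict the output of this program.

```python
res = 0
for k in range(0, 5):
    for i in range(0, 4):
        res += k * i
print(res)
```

60

k=0,i=0: res = 0+0 = 0
k=0,i=1: res = 0+0 = 0
k=0,i=2: res = 0+0 = 0
k=0,i=3: res = 0+0 = 0
k=1,i=0: res = 0+0 = 0
k=1,i=1: res = 0+1 = 1
k=1,i=2: res = 1+2 = 3
k=1,i=3: res = 3+3 = 6
k=2,i=0: res = 6+0 = 6
k=2,i=1: res = 6+2 = 8
k=2,i=2: res = 8+4 = 12
k=2,i=3: res = 12+6 = 18
k=3,i=0: res = 18+0 = 18
k=3,i=1: res = 18+3 = 21
k=3,i=2: res = 21+6 = 27
k=3,i=3: res = 27+9 = 36
k=4,i=0: res = 36+0 = 36
k=4,i=1: res = 36+4 = 40
k=4,i=2: res = 40+8 = 48
k=4,i=3: res = 48+12 = 60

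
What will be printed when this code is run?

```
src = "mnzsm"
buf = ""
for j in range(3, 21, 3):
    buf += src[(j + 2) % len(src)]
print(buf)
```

msnmzm

j=3: add src[0]='m' → 'm'
j=6: add src[3]='s' → 'ms'
j=9: add src[1]='n' → 'msn'
j=12: add src[4]='m' → 'msnm'
j=15: add src[2]='z' → 'msnmz'
j=18: add src[0]='m' → 'msnmzm'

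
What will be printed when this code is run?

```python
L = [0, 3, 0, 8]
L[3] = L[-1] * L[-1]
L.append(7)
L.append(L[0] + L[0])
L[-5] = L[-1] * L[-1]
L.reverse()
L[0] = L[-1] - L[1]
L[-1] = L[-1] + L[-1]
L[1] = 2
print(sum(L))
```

59

L[3] = L[-1]*L[-1] = 8*8 = 64 → [0, 3, 0, 64]
append 7 → [0, 3, 0, 64, 7]
append L[0]+L[0] = 0+0 = 0 → [0, 3, 0, 64, 7, 0]
L[-5] = L[-1]*L[-1] = 0*0 = 0 → [0, 0, 0, 64, 7, 0]
reverse → [0, 7, 64, 0, 0, 0]
L[0] = L[-1]-L[1] = 0-7 = -7 → [-7, 7, 64, 0, 0, 0]
L[-1] = L[-1]+L[-1] = 0+0 = 0 → [-7, 7, 64, 0, 0, 0]
L[1] = 2 → [-7, 2, 64, 0, 0, 0]
sum = 59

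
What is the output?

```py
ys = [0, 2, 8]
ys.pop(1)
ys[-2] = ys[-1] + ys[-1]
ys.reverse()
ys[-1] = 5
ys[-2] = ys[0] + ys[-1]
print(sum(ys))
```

18

pop(1) removes 2 → [0, 8]
ys[-2] = ys[-1]+ys[-1] = 8+8 = 16 → [16, 8]
reverse → [8, 16]
ys[-1] = 5 → [8, 5]
ys[-2] = ys[0]+ys[-1] = 8+5 = 13 → [13, 5]
sum = 18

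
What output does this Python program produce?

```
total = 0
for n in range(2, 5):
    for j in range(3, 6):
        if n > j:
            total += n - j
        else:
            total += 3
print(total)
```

25

n=2,j=3: not 2>3, total = 0+3 = 3
n=2,j=4: not 2>4, total = 3+3 = 6
n=2,j=5: not 2>5, total = 6+3 = 9
n=3,j=3: not 3>3, total = 9+3 = 12
n=3,j=4: not 3>4, total = 12+3 = 15
n=3,j=5: not 3>5, total = 15+3 = 18
n=4,j=3: 4>3, total = 18+1 = 19
n=4,j=4: not 4>4, total = 19+3 = 22
n=4,j=5: not 4>5, total = 22+3 = 25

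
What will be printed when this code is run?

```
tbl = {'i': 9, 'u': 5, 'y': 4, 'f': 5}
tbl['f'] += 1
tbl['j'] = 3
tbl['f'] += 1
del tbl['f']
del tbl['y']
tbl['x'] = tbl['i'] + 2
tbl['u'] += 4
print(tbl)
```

{'i': 9, 'u': 9, 'j': 3, 'x': 11}

tbl['f'] = 5+1 = 6 → {'i': 9, 'u': 5, 'y': 4, 'f': 6}
tbl['j'] = 3 → {'i': 9, 'u': 5, 'y': 4, 'f': 6, 'j': 3}
tbl['f'] = 6+1 = 7 → {'i': 9, 'u': 5, 'y': 4, 'f': 7, 'j': 3}
del 'f' → {'i': 9, 'u': 5, 'y': 4, 'j': 3}
del 'y' → {'i': 9, 'u': 5, 'j': 3}
tbl['x'] = tbl['i']+2 = 11 → {'i': 9, 'u': 5, 'j': 3, 'x': 11}
tbl['u'] = 5+4 = 9 → {'i': 9, 'u': 9, 'j': 3, 'x': 11}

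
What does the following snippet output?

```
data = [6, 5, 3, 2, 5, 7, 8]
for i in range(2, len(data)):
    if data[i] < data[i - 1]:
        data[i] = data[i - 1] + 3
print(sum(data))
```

i=2: 3<5, data[2] = 5+3 = 8 → [6, 5, 8, 2, 5, 7, 8]
i=3: 2<8, data[3] = 8+3 = 11 → [6, 5, 8, 11, 5, 7, 8]
i=4: 5<11, data[4] = 11+3 = 14 → [6, 5, 8, 11, 14, 7, 8]
i=5: 7<14, data[5] = 14+3 = 17 → [6, 5, 8, 11, 14, 17, 8]
i=6: 8<17, data[6] = 17+3 = 20 → [6, 5, 8, 11, 14, 17, 20]
sum = 81

81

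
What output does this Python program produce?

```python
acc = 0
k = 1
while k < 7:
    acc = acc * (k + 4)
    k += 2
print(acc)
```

0

k=1: acc = 0*5 = 0
k=3: acc = 0*7 = 0
k=5: acc = 0*9 = 0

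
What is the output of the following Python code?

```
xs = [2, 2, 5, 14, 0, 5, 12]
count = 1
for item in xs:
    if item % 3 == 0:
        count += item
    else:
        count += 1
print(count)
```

18

item=2: not %3==0, count = 1+1 = 2
item=2: not %3==0, count = 2+1 = 3
item=5: not %3==0, count = 3+1 = 4
item=14: not %3==0, count = 4+1 = 5
item=0: %3==0, count = 5+0 = 5
item=5: not %3==0, count = 5+1 = 6
item=12: %3==0, count = 6+12 = 18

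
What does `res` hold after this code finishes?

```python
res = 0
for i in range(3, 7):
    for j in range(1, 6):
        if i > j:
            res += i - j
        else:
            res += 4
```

i=3,j=1: 3>1, res = 0+2 = 2
i=3,j=2: 3>2, res = 2+1 = 3
i=3,j=3: not 3>3, res = 3+4 = 7
i=3,j=4: not 3>4, res = 7+4 = 11
i=3,j=5: not 3>5, res = 11+4 = 15
i=4,j=1: 4>1, res = 15+3 = 18
i=4,j=2: 4>2, res = 18+2 = 20
i=4,j=3: 4>3, res = 20+1 = 21
i=4,j=4: not 4>4, res = 21+4 = 25
i=4,j=5: not 4>5, res = 25+4 = 29
i=5,j=1: 5>1, res = 29+4 = 33
i=5,j=2: 5>2, res = 33+3 = 36
i=5,j=3: 5>3, res = 36+2 = 38
i=5,j=4: 5>4, res = 38+1 = 39
i=5,j=5: not 5>5, res = 39+4 = 43
i=6,j=1: 6>1, res = 43+5 = 48
i=6,j=2: 6>2, res = 48+4 = 52
i=6,j=3: 6>3, res = 52+3 = 55
i=6,j=4: 6>4, res = 55+2 = 57
i=6,j=5: 6>5, res = 57+1 = 58

58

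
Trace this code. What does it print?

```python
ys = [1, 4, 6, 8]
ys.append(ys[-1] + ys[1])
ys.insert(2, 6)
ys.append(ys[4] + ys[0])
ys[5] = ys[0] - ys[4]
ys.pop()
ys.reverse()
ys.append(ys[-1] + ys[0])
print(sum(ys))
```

append ys[-1]+ys[1] = 8+4 = 12 → [1, 4, 6, 8, 12]
insert 6 at 2 → [1, 4, 6, 6, 8, 12]
append ys[4]+ys[0] = 8+1 = 9 → [1, 4, 6, 6, 8, 12, 9]
ys[5] = ys[0]-ys[4] = 1-8 = -7 → [1, 4, 6, 6, 8, -7, 9]
pop() removes 9 → [1, 4, 6, 6, 8, -7]
reverse → [-7, 8, 6, 6, 4, 1]
append ys[-1]+ys[0] = 1+(-7) = -6 → [-7, 8, 6, 6, 4, 1, -6]
sum = 12

12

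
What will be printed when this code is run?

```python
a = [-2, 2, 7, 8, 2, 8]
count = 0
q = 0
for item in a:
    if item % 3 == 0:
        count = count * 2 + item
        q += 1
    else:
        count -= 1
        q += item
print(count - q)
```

item=-2: not %3==0, count = 0-1 = -1; q=-2
item=2: not %3==0, count = (-1)-1 = -2; q=0
item=7: not %3==0, count = (-2)-1 = -3; q=7
item=8: not %3==0, count = (-3)-1 = -4; q=15
item=2: not %3==0, count = (-4)-1 = -5; q=17
item=8: not %3==0, count = (-5)-1 = -6; q=25
count-q = (-6)-25 = -31

-31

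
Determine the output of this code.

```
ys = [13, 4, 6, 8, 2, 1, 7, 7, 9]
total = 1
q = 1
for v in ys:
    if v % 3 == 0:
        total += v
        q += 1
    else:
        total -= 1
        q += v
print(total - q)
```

v=13: not %3==0, total = 1-1 = 0; q=14
v=4: not %3==0, total = 0-1 = -1; q=18
v=6: %3==0, total = (-1)+6 = 5; q=19
v=8: not %3==0, total = 5-1 = 4; q=27
v=2: not %3==0, total = 4-1 = 3; q=29
v=1: not %3==0, total = 3-1 = 2; q=30
v=7: not %3==0, total = 2-1 = 1; q=37
v=7: not %3==0, total = 1-1 = 0; q=44
v=9: %3==0, total = 0+9 = 9; q=45
total-q = 9-45 = -36

-36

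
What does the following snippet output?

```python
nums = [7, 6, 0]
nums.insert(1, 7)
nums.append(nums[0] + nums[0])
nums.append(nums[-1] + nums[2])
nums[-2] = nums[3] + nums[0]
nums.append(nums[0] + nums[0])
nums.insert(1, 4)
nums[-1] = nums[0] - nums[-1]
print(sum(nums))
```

44

insert 7 at 1 → [7, 7, 6, 0]
append nums[0]+nums[0] = 7+7 = 14 → [7, 7, 6, 0, 14]
append nums[-1]+nums[2] = 14+6 = 20 → [7, 7, 6, 0, 14, 20]
nums[-2] = nums[3]+nums[0] = 0+7 = 7 → [7, 7, 6, 0, 7, 20]
append nums[0]+nums[0] = 7+7 = 14 → [7, 7, 6, 0, 7, 20, 14]
insert 4 at 1 → [7, 4, 7, 6, 0, 7, 20, 14]
nums[-1] = nums[0]-nums[-1] = 7-14 = -7 → [7, 4, 7, 6, 0, 7, 20, -7]
sum = 44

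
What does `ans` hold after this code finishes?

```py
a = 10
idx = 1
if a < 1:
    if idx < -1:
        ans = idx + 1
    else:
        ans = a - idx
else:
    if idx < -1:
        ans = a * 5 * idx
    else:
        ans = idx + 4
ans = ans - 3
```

2

a=10, idx=1
a < 1 is False; idx < -1 is False
→ ans = idx + 4 = 5
ans = 5-3 = 2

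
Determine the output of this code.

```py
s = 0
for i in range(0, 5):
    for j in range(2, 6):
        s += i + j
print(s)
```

i=0,j=2: s = 0+2 = 2
i=0,j=3: s = 2+3 = 5
i=0,j=4: s = 5+4 = 9
i=0,j=5: s = 9+5 = 14
i=1,j=2: s = 14+3 = 17
i=1,j=3: s = 17+4 = 21
i=1,j=4: s = 21+5 = 26
i=1,j=5: s = 26+6 = 32
i=2,j=2: s = 32+4 = 36
i=2,j=3: s = 36+5 = 41
i=2,j=4: s = 41+6 = 47
i=2,j=5: s = 47+7 = 54
i=3,j=2: s = 54+5 = 59
i=3,j=3: s = 59+6 = 65
i=3,j=4: s = 65+7 = 72
i=3,j=5: s = 72+8 = 80
i=4,j=2: s = 80+6 = 86
i=4,j=3: s = 86+7 = 93
i=4,j=4: s = 93+8 = 101
i=4,j=5: s = 101+9 = 110

110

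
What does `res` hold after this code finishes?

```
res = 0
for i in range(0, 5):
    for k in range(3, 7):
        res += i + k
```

i=0,k=3: res = 0+3 = 3
i=0,k=4: res = 3+4 = 7
i=0,k=5: res = 7+5 = 12
i=0,k=6: res = 12+6 = 18
i=1,k=3: res = 18+4 = 22
i=1,k=4: res = 22+5 = 27
i=1,k=5: res = 27+6 = 33
i=1,k=6: res = 33+7 = 40
i=2,k=3: res = 40+5 = 45
i=2,k=4: res = 45+6 = 51
i=2,k=5: res = 51+7 = 58
i=2,k=6: res = 58+8 = 66
i=3,k=3: res = 66+6 = 72
i=3,k=4: res = 72+7 = 79
i=3,k=5: res = 79+8 = 87
i=3,k=6: res = 87+9 = 96
i=4,k=3: res = 96+7 = 103
i=4,k=4: res = 103+8 = 111
i=4,k=5: res = 111+9 = 120
i=4,k=6: res = 120+10 = 130

130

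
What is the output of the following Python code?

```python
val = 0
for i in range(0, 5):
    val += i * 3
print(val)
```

30

i=0: val = 0+0*3 = 0
i=1: val = 0+1*3 = 3
i=2: val = 3+2*3 = 9
i=3: val = 9+3*3 = 18
i=4: val = 18+4*3 = 30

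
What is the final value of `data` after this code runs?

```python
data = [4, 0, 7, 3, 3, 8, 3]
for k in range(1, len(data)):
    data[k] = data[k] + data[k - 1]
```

[4, 4, 11, 14, 17, 25, 28]

k=1: data[1] = 0+4 = 4 → [4, 4, 7, 3, 3, 8, 3]
k=2: data[2] = 7+4 = 11 → [4, 4, 11, 3, 3, 8, 3]
k=3: data[3] = 3+11 = 14 → [4, 4, 11, 14, 3, 8, 3]
k=4: data[4] = 3+14 = 17 → [4, 4, 11, 14, 17, 8, 3]
k=5: data[5] = 8+17 = 25 → [4, 4, 11, 14, 17, 25, 3]
k=6: data[6] = 3+25 = 28 → [4, 4, 11, 14, 17, 25, 28]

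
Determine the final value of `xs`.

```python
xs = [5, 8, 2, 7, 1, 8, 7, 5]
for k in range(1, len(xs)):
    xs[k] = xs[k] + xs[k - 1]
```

[5, 13, 15, 22, 23, 31, 38, 43]

k=1: xs[1] = 8+5 = 13 → [5, 13, 2, 7, 1, 8, 7, 5]
k=2: xs[2] = 2+13 = 15 → [5, 13, 15, 7, 1, 8, 7, 5]
k=3: xs[3] = 7+15 = 22 → [5, 13, 15, 22, 1, 8, 7, 5]
k=4: xs[4] = 1+22 = 23 → [5, 13, 15, 22, 23, 8, 7, 5]
k=5: xs[5] = 8+23 = 31 → [5, 13, 15, 22, 23, 31, 7, 5]
k=6: xs[6] = 7+31 = 38 → [5, 13, 15, 22, 23, 31, 38, 5]
k=7: xs[7] = 5+38 = 43 → [5, 13, 15, 22, 23, 31, 38, 43]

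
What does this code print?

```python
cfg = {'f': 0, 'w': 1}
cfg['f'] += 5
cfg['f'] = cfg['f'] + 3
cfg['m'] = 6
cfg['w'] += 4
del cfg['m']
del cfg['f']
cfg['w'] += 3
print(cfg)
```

{'w': 8}

cfg['f'] = 0+5 = 5 → {'f': 5, 'w': 1}
cfg['f'] = cfg['f']+3 = 8 → {'f': 8, 'w': 1}
cfg['m'] = 6 → {'f': 8, 'w': 1, 'm': 6}
cfg['w'] = 1+4 = 5 → {'f': 8, 'w': 5, 'm': 6}
del 'm' → {'f': 8, 'w': 5}
del 'f' → {'w': 5}
cfg['w'] = 5+3 = 8 → {'w': 8}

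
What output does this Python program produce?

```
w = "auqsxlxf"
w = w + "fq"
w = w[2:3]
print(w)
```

q

+ 'fq' → 'auqsxlxffq'
slice [2:3] → 'q'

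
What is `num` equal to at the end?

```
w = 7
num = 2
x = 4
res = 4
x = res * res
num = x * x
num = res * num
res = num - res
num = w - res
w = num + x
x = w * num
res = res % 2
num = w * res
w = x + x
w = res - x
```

0

x = 4*4 = 16
num = 16*16 = 256
num = 4*256 = 1024
res = 1024-4 = 1020
num = 7-1020 = -1013
w = (-1013)+16 = -997
x = (-997)*(-1013) = 1009961
res = 1020%2 = 0
num = (-997)*0 = 0
w = 1009961+1009961 = 2019922
w = 0-1009961 = -1009961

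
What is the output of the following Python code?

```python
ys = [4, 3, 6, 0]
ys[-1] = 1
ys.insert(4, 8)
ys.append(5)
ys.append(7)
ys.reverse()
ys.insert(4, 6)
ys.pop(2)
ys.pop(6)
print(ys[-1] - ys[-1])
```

ys[-1] = 1 → [4, 3, 6, 1]
insert 8 at 4 → [4, 3, 6, 1, 8]
append 5 → [4, 3, 6, 1, 8, 5]
append 7 → [4, 3, 6, 1, 8, 5, 7]
reverse → [7, 5, 8, 1, 6, 3, 4]
insert 6 at 4 → [7, 5, 8, 1, 6, 6, 3, 4]
pop(2) removes 8 → [7, 5, 1, 6, 6, 3, 4]
pop(6) removes 4 → [7, 5, 1, 6, 6, 3]
ys[-1]-ys[-1] = 3-3 = 0

0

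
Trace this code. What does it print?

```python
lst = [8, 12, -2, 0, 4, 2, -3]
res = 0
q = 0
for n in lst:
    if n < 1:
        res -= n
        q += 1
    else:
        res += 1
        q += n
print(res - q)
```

n=8: not <1, res = 0+1 = 1; q=8
n=12: not <1, res = 1+1 = 2; q=20
n=-2: <1, res = 2-(-2) = 4; q=21
n=0: <1, res = 4-0 = 4; q=22
n=4: not <1, res = 4+1 = 5; q=26
n=2: not <1, res = 5+1 = 6; q=28
n=-3: <1, res = 6-(-3) = 9; q=29
res-q = 9-29 = -20

-20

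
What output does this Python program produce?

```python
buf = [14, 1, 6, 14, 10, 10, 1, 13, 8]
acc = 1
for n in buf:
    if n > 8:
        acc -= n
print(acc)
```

n=14: >8, acc = 1-14 = -13
n=1: not >8
n=6: not >8
n=14: >8, acc = (-13)-14 = -27
n=10: >8, acc = (-27)-10 = -37
n=10: >8, acc = (-37)-10 = -47
n=1: not >8
n=13: >8, acc = (-47)-13 = -60
n=8: not >8

-60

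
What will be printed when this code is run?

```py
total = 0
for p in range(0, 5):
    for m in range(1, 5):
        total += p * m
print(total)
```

p=0,m=1: total = 0+0 = 0
p=0,m=2: total = 0+0 = 0
p=0,m=3: total = 0+0 = 0
p=0,m=4: total = 0+0 = 0
p=1,m=1: total = 0+1 = 1
p=1,m=2: total = 1+2 = 3
p=1,m=3: total = 3+3 = 6
p=1,m=4: total = 6+4 = 10
p=2,m=1: total = 10+2 = 12
p=2,m=2: total = 12+4 = 16
p=2,m=3: total = 16+6 = 22
p=2,m=4: total = 22+8 = 30
p=3,m=1: total = 30+3 = 33
p=3,m=2: total = 33+6 = 39
p=3,m=3: total = 39+9 = 48
p=3,m=4: total = 48+12 = 60
p=4,m=1: total = 60+4 = 64
p=4,m=2: total = 64+8 = 72
p=4,m=3: total = 72+12 = 84
p=4,m=4: total = 84+16 = 100

100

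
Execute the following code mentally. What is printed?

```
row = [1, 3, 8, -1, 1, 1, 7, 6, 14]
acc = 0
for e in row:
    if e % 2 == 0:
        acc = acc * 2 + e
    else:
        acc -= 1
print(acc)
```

26

e=1: not even, acc = 0-1 = -1
e=3: not even, acc = (-1)-1 = -2
e=8: even, acc = (-2)*2+8 = 4
e=-1: not even, acc = 4-1 = 3
e=1: not even, acc = 3-1 = 2
e=1: not even, acc = 2-1 = 1
e=7: not even, acc = 1-1 = 0
e=6: even, acc = 0*2+6 = 6
e=14: even, acc = 6*2+14 = 26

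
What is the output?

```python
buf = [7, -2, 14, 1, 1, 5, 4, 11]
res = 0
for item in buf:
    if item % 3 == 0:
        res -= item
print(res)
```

0

item=7: not %3==0
item=-2: not %3==0
item=14: not %3==0
item=1: not %3==0
item=1: not %3==0
item=5: not %3==0
item=4: not %3==0
item=11: not %3==0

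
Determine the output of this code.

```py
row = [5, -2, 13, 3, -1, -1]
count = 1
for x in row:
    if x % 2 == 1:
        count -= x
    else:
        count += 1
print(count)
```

x=5: odd, count = 1-5 = -4
x=-2: not odd, count = (-4)+1 = -3
x=13: odd, count = (-3)-13 = -16
x=3: odd, count = (-16)-3 = -19
x=-1: odd, count = (-19)-(-1) = -18
x=-1: odd, count = (-18)-(-1) = -17

-17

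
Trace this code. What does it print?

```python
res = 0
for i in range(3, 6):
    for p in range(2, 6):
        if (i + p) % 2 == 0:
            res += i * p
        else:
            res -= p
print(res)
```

i=3,p=2: odd sum, res = 0-2 = -2
i=3,p=3: even sum, res = (-2)+9 = 7
i=3,p=4: odd sum, res = 7-4 = 3
i=3,p=5: even sum, res = 3+15 = 18
i=4,p=2: even sum, res = 18+8 = 26
i=4,p=3: odd sum, res = 26-3 = 23
i=4,p=4: even sum, res = 23+16 = 39
i=4,p=5: odd sum, res = 39-5 = 34
i=5,p=2: odd sum, res = 34-2 = 32
i=5,p=3: even sum, res = 32+15 = 47
i=5,p=4: odd sum, res = 47-4 = 43
i=5,p=5: even sum, res = 43+25 = 68

68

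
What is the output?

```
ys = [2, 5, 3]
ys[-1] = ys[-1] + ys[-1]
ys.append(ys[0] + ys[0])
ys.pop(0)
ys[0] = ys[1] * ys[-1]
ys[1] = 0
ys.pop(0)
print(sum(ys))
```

ys[-1] = ys[-1]+ys[-1] = 3+3 = 6 → [2, 5, 6]
append ys[0]+ys[0] = 2+2 = 4 → [2, 5, 6, 4]
pop(0) removes 2 → [5, 6, 4]
ys[0] = ys[1]*ys[-1] = 6*4 = 24 → [24, 6, 4]
ys[1] = 0 → [24, 0, 4]
pop(0) removes 24 → [0, 4]
sum = 4

4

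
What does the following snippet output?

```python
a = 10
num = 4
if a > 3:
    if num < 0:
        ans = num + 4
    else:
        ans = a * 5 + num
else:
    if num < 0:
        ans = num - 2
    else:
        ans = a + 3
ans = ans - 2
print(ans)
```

a=10, num=4
a > 3 is True; num < 0 is False
→ ans = a * 5 + num = 54
ans = 54-2 = 52

52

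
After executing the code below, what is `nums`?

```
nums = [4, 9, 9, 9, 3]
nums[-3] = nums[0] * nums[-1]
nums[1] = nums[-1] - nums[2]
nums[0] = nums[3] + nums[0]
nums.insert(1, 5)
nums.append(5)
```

[13, 5, -9, 12, 9, 3, 5]

nums[-3] = nums[0]*nums[-1] = 4*3 = 12 → [4, 9, 12, 9, 3]
nums[1] = nums[-1]-nums[2] = 3-12 = -9 → [4, -9, 12, 9, 3]
nums[0] = nums[3]+nums[0] = 9+4 = 13 → [13, -9, 12, 9, 3]
insert 5 at 1 → [13, 5, -9, 12, 9, 3]
append 5 → [13, 5, -9, 12, 9, 3, 5]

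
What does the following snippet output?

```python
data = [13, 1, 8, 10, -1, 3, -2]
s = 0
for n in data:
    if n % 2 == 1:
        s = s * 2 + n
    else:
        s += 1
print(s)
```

n=13: odd, s = 0*2+13 = 13
n=1: odd, s = 13*2+1 = 27
n=8: not odd, s = 27+1 = 28
n=10: not odd, s = 28+1 = 29
n=-1: odd, s = 29*2+(-1) = 57
n=3: odd, s = 57*2+3 = 117
n=-2: not odd, s = 117+1 = 118

118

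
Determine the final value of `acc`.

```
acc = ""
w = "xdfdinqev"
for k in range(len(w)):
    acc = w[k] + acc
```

k=0: prepend 'x' → 'x'
k=1: prepend 'd' → 'dx'
k=2: prepend 'f' → 'fdx'
k=3: prepend 'd' → 'dfdx'
k=4: prepend 'i' → 'idfdx'
k=5: prepend 'n' → 'nidfdx'
k=6: prepend 'q' → 'qnidfdx'
k=7: prepend 'e' → 'eqnidfdx'
k=8: prepend 'v' → 'veqnidfdx'

'veqnidfdx'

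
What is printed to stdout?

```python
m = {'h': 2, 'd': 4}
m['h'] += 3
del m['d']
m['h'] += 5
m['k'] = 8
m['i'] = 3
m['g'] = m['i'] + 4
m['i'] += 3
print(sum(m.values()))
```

31

m['h'] = 2+3 = 5 → {'h': 5, 'd': 4}
del 'd' → {'h': 5}
m['h'] = 5+5 = 10 → {'h': 10}
m['k'] = 8 → {'h': 10, 'k': 8}
m['i'] = 3 → {'h': 10, 'k': 8, 'i': 3}
m['g'] = m['i']+4 = 7 → {'h': 10, 'k': 8, 'i': 3, 'g': 7}
m['i'] = 3+3 = 6 → {'h': 10, 'k': 8, 'i': 6, 'g': 7}
sum of values = 31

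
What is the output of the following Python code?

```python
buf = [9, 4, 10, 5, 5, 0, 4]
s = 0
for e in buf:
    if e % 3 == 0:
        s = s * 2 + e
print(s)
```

18

e=9: %3==0, s = 0*2+9 = 9
e=4: not %3==0
e=10: not %3==0
e=5: not %3==0
e=5: not %3==0
e=0: %3==0, s = 9*2+0 = 18
e=4: not %3==0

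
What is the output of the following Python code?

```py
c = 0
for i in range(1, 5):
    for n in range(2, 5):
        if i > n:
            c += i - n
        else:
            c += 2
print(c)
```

i=1,n=2: not 1>2, c = 0+2 = 2
i=1,n=3: not 1>3, c = 2+2 = 4
i=1,n=4: not 1>4, c = 4+2 = 6
i=2,n=2: not 2>2, c = 6+2 = 8
i=2,n=3: not 2>3, c = 8+2 = 10
i=2,n=4: not 2>4, c = 10+2 = 12
i=3,n=2: 3>2, c = 12+1 = 13
i=3,n=3: not 3>3, c = 13+2 = 15
i=3,n=4: not 3>4, c = 15+2 = 17
i=4,n=2: 4>2, c = 17+2 = 19
i=4,n=3: 4>3, c = 19+1 = 20
i=4,n=4: not 4>4, c = 20+2 = 22

22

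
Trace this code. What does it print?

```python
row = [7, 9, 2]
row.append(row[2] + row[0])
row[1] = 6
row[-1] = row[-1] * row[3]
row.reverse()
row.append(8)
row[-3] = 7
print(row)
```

append row[2]+row[0] = 2+7 = 9 → [7, 9, 2, 9]
row[1] = 6 → [7, 6, 2, 9]
row[-1] = row[-1]*row[3] = 9*9 = 81 → [7, 6, 2, 81]
reverse → [81, 2, 6, 7]
append 8 → [81, 2, 6, 7, 8]
row[-3] = 7 → [81, 2, 7, 7, 8]

[81, 2, 7, 7, 8]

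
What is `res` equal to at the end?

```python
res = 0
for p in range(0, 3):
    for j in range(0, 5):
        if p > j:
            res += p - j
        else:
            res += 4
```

p=0,j=0: not 0>0, res = 0+4 = 4
p=0,j=1: not 0>1, res = 4+4 = 8
p=0,j=2: not 0>2, res = 8+4 = 12
p=0,j=3: not 0>3, res = 12+4 = 16
p=0,j=4: not 0>4, res = 16+4 = 20
p=1,j=0: 1>0, res = 20+1 = 21
p=1,j=1: not 1>1, res = 21+4 = 25
p=1,j=2: not 1>2, res = 25+4 = 29
p=1,j=3: not 1>3, res = 29+4 = 33
p=1,j=4: not 1>4, res = 33+4 = 37
p=2,j=0: 2>0, res = 37+2 = 39
p=2,j=1: 2>1, res = 39+1 = 40
p=2,j=2: not 2>2, res = 40+4 = 44
p=2,j=3: not 2>3, res = 44+4 = 48
p=2,j=4: not 2>4, res = 48+4 = 52

52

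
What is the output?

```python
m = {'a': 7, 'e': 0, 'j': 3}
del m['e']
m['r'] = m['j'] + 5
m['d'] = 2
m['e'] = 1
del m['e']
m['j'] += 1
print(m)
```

{'a': 7, 'j': 4, 'r': 8, 'd': 2}

del 'e' → {'a': 7, 'j': 3}
m['r'] = m['j']+5 = 8 → {'a': 7, 'j': 3, 'r': 8}
m['d'] = 2 → {'a': 7, 'j': 3, 'r': 8, 'd': 2}
m['e'] = 1 → {'a': 7, 'j': 3, 'r': 8, 'd': 2, 'e': 1}
del 'e' → {'a': 7, 'j': 3, 'r': 8, 'd': 2}
m['j'] = 3+1 = 4 → {'a': 7, 'j': 4, 'r': 8, 'd': 2}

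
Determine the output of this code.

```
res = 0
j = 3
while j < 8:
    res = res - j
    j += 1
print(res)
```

j=3: res = 0-3 = -3
j=4: res = (-3)-4 = -7
j=5: res = (-7)-5 = -12
j=6: res = (-12)-6 = -18
j=7: res = (-18)-7 = -25

-25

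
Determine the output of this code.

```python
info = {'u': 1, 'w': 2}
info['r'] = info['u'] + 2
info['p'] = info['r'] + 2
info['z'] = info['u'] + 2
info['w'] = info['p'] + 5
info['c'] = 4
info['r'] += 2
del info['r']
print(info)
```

info['r'] = info['u']+2 = 3 → {'u': 1, 'w': 2, 'r': 3}
info['p'] = info['r']+2 = 5 → {'u': 1, 'w': 2, 'r': 3, 'p': 5}
info['z'] = info['u']+2 = 3 → {'u': 1, 'w': 2, 'r': 3, 'p': 5, 'z': 3}
info['w'] = info['p']+5 = 10 → {'u': 1, 'w': 10, 'r': 3, 'p': 5, 'z': 3}
info['c'] = 4 → {'u': 1, 'w': 10, 'r': 3, 'p': 5, 'z': 3, 'c': 4}
info['r'] = 3+2 = 5 → {'u': 1, 'w': 10, 'r': 5, 'p': 5, 'z': 3, 'c': 4}
del 'r' → {'u': 1, 'w': 10, 'p': 5, 'z': 3, 'c': 4}

{'u': 1, 'w': 10, 'p': 5, 'z': 3, 'c': 4}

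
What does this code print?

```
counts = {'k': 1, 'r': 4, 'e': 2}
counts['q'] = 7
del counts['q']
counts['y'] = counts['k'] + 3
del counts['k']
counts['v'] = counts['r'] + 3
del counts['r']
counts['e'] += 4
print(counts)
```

counts['q'] = 7 → {'k': 1, 'r': 4, 'e': 2, 'q': 7}
del 'q' → {'k': 1, 'r': 4, 'e': 2}
counts['y'] = counts['k']+3 = 4 → {'k': 1, 'r': 4, 'e': 2, 'y': 4}
del 'k' → {'r': 4, 'e': 2, 'y': 4}
counts['v'] = counts['r']+3 = 7 → {'r': 4, 'e': 2, 'y': 4, 'v': 7}
del 'r' → {'e': 2, 'y': 4, 'v': 7}
counts['e'] = 2+4 = 6 → {'e': 6, 'y': 4, 'v': 7}

{'e': 6, 'y': 4, 'v': 7}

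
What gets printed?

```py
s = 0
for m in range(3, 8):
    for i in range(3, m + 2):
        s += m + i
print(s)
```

205

m=3,i=3: s = 0+6 = 6
m=3,i=4: s = 6+7 = 13
m=4,i=3: s = 13+7 = 20
m=4,i=4: s = 20+8 = 28
m=4,i=5: s = 28+9 = 37
m=5,i=3: s = 37+8 = 45
m=5,i=4: s = 45+9 = 54
m=5,i=5: s = 54+10 = 64
m=5,i=6: s = 64+11 = 75
m=6,i=3: s = 75+9 = 84
m=6,i=4: s = 84+10 = 94
m=6,i=5: s = 94+11 = 105
m=6,i=6: s = 105+12 = 117
m=6,i=7: s = 117+13 = 130
m=7,i=3: s = 130+10 = 140
m=7,i=4: s = 140+11 = 151
m=7,i=5: s = 151+12 = 163
m=7,i=6: s = 163+13 = 176
m=7,i=7: s = 176+14 = 190
m=7,i=8: s = 190+15 = 205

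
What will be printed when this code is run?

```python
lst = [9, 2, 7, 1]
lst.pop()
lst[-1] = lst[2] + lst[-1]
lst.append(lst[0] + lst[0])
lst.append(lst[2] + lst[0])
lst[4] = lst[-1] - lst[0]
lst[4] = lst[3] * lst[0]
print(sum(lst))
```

pop() removes 1 → [9, 2, 7]
lst[-1] = lst[2]+lst[-1] = 7+7 = 14 → [9, 2, 14]
append lst[0]+lst[0] = 9+9 = 18 → [9, 2, 14, 18]
append lst[2]+lst[0] = 14+9 = 23 → [9, 2, 14, 18, 23]
lst[4] = lst[-1]-lst[0] = 23-9 = 14 → [9, 2, 14, 18, 14]
lst[4] = lst[3]*lst[0] = 18*9 = 162 → [9, 2, 14, 18, 162]
sum = 205

205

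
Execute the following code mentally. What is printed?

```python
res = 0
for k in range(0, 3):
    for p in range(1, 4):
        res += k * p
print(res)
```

k=0,p=1: res = 0+0 = 0
k=0,p=2: res = 0+0 = 0
k=0,p=3: res = 0+0 = 0
k=1,p=1: res = 0+1 = 1
k=1,p=2: res = 1+2 = 3
k=1,p=3: res = 3+3 = 6
k=2,p=1: res = 6+2 = 8
k=2,p=2: res = 8+4 = 12
k=2,p=3: res = 12+6 = 18

18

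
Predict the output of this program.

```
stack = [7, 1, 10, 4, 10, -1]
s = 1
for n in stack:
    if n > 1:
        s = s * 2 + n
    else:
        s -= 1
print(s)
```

121

n=7: >1, s = 1*2+7 = 9
n=1: not >1, s = 9-1 = 8
n=10: >1, s = 8*2+10 = 26
n=4: >1, s = 26*2+4 = 56
n=10: >1, s = 56*2+10 = 122
n=-1: not >1, s = 122-1 = 121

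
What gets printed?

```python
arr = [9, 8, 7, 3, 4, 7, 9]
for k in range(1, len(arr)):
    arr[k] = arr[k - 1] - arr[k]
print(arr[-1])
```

-29

k=1: arr[1] = 9-8 = 1 → [9, 1, 7, 3, 4, 7, 9]
k=2: arr[2] = 1-7 = -6 → [9, 1, -6, 3, 4, 7, 9]
k=3: arr[3] = (-6)-3 = -9 → [9, 1, -6, -9, 4, 7, 9]
k=4: arr[4] = (-9)-4 = -13 → [9, 1, -6, -9, -13, 7, 9]
k=5: arr[5] = (-13)-7 = -20 → [9, 1, -6, -9, -13, -20, 9]
k=6: arr[6] = (-20)-9 = -29 → [9, 1, -6, -9, -13, -20, -29]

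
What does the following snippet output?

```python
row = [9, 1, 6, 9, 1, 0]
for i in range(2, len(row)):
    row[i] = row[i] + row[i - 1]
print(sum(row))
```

i=2: row[2] = 6+1 = 7 → [9, 1, 7, 9, 1, 0]
i=3: row[3] = 9+7 = 16 → [9, 1, 7, 16, 1, 0]
i=4: row[4] = 1+16 = 17 → [9, 1, 7, 16, 17, 0]
i=5: row[5] = 0+17 = 17 → [9, 1, 7, 16, 17, 17]
sum = 67

67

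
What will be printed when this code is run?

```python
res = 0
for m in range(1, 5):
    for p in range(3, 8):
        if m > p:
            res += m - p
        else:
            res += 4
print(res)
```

m=1,p=3: not 1>3, res = 0+4 = 4
m=1,p=4: not 1>4, res = 4+4 = 8
m=1,p=5: not 1>5, res = 8+4 = 12
m=1,p=6: not 1>6, res = 12+4 = 16
m=1,p=7: not 1>7, res = 16+4 = 20
m=2,p=3: not 2>3, res = 20+4 = 24
m=2,p=4: not 2>4, res = 24+4 = 28
m=2,p=5: not 2>5, res = 28+4 = 32
m=2,p=6: not 2>6, res = 32+4 = 36
m=2,p=7: not 2>7, res = 36+4 = 40
m=3,p=3: not 3>3, res = 40+4 = 44
m=3,p=4: not 3>4, res = 44+4 = 48
m=3,p=5: not 3>5, res = 48+4 = 52
m=3,p=6: not 3>6, res = 52+4 = 56
m=3,p=7: not 3>7, res = 56+4 = 60
m=4,p=3: 4>3, res = 60+1 = 61
m=4,p=4: not 4>4, res = 61+4 = 65
m=4,p=5: not 4>5, res = 65+4 = 69
m=4,p=6: not 4>6, res = 69+4 = 73
m=4,p=7: not 4>7, res = 73+4 = 77

77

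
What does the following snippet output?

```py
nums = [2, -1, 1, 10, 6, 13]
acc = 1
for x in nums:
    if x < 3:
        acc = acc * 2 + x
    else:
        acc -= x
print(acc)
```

-14

x=2: <3, acc = 1*2+2 = 4
x=-1: <3, acc = 4*2+(-1) = 7
x=1: <3, acc = 7*2+1 = 15
x=10: not <3, acc = 15-10 = 5
x=6: not <3, acc = 5-6 = -1
x=13: not <3, acc = (-1)-13 = -14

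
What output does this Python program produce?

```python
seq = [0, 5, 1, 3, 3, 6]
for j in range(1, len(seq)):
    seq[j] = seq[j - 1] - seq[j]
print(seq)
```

[0, -5, -6, -9, -12, -18]

j=1: seq[1] = 0-5 = -5 → [0, -5, 1, 3, 3, 6]
j=2: seq[2] = (-5)-1 = -6 → [0, -5, -6, 3, 3, 6]
j=3: seq[3] = (-6)-3 = -9 → [0, -5, -6, -9, 3, 6]
j=4: seq[4] = (-9)-3 = -12 → [0, -5, -6, -9, -12, 6]
j=5: seq[5] = (-12)-6 = -18 → [0, -5, -6, -9, -12, -18]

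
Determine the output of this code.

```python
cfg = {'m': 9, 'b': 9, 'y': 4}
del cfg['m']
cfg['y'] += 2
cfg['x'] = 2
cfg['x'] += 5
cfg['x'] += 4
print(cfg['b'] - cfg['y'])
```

3

del 'm' → {'b': 9, 'y': 4}
cfg['y'] = 4+2 = 6 → {'b': 9, 'y': 6}
cfg['x'] = 2 → {'b': 9, 'y': 6, 'x': 2}
cfg['x'] = 2+5 = 7 → {'b': 9, 'y': 6, 'x': 7}
cfg['x'] = 7+4 = 11 → {'b': 9, 'y': 6, 'x': 11}
cfg['b']-cfg['y'] = 9-6 = 3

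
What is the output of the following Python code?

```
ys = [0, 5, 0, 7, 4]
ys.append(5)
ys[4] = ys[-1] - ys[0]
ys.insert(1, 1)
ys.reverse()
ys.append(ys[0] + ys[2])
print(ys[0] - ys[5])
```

append 5 → [0, 5, 0, 7, 4, 5]
ys[4] = ys[-1]-ys[0] = 5-0 = 5 → [0, 5, 0, 7, 5, 5]
insert 1 at 1 → [0, 1, 5, 0, 7, 5, 5]
reverse → [5, 5, 7, 0, 5, 1, 0]
append ys[0]+ys[2] = 5+7 = 12 → [5, 5, 7, 0, 5, 1, 0, 12]
ys[0]-ys[5] = 5-1 = 4

4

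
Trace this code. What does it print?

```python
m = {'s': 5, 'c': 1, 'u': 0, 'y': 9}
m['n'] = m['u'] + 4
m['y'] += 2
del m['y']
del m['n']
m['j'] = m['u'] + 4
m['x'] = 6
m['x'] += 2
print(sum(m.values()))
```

18

m['n'] = m['u']+4 = 4 → {'s': 5, 'c': 1, 'u': 0, 'y': 9, 'n': 4}
m['y'] = 9+2 = 11 → {'s': 5, 'c': 1, 'u': 0, 'y': 11, 'n': 4}
del 'y' → {'s': 5, 'c': 1, 'u': 0, 'n': 4}
del 'n' → {'s': 5, 'c': 1, 'u': 0}
m['j'] = m['u']+4 = 4 → {'s': 5, 'c': 1, 'u': 0, 'j': 4}
m['x'] = 6 → {'s': 5, 'c': 1, 'u': 0, 'j': 4, 'x': 6}
m['x'] = 6+2 = 8 → {'s': 5, 'c': 1, 'u': 0, 'j': 4, 'x': 8}
sum of values = 18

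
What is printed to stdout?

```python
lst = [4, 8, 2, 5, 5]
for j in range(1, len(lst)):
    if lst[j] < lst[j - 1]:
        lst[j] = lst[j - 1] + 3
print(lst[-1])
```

j=1: 8>=4, unchanged → [4, 8, 2, 5, 5]
j=2: 2<8, lst[2] = 8+3 = 11 → [4, 8, 11, 5, 5]
j=3: 5<11, lst[3] = 11+3 = 14 → [4, 8, 11, 14, 5]
j=4: 5<14, lst[4] = 14+3 = 17 → [4, 8, 11, 14, 17]

17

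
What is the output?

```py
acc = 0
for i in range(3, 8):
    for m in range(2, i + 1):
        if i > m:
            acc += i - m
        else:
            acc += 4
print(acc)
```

i=3,m=2: 3>2, acc = 0+1 = 1
i=3,m=3: not 3>3, acc = 1+4 = 5
i=4,m=2: 4>2, acc = 5+2 = 7
i=4,m=3: 4>3, acc = 7+1 = 8
i=4,m=4: not 4>4, acc = 8+4 = 12
i=5,m=2: 5>2, acc = 12+3 = 15
i=5,m=3: 5>3, acc = 15+2 = 17
i=5,m=4: 5>4, acc = 17+1 = 18
i=5,m=5: not 5>5, acc = 18+4 = 22
i=6,m=2: 6>2, acc = 22+4 = 26
i=6,m=3: 6>3, acc = 26+3 = 29
i=6,m=4: 6>4, acc = 29+2 = 31
i=6,m=5: 6>5, acc = 31+1 = 32
i=6,m=6: not 6>6, acc = 32+4 = 36
i=7,m=2: 7>2, acc = 36+5 = 41
i=7,m=3: 7>3, acc = 41+4 = 45
i=7,m=4: 7>4, acc = 45+3 = 48
i=7,m=5: 7>5, acc = 48+2 = 50
i=7,m=6: 7>6, acc = 50+1 = 51
i=7,m=7: not 7>7, acc = 51+4 = 55

55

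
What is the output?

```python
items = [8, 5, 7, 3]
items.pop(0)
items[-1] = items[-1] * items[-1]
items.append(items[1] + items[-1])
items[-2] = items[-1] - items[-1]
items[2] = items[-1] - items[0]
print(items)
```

pop(0) removes 8 → [5, 7, 3]
items[-1] = items[-1]*items[-1] = 3*3 = 9 → [5, 7, 9]
append items[1]+items[-1] = 7+9 = 16 → [5, 7, 9, 16]
items[-2] = items[-1]-items[-1] = 16-16 = 0 → [5, 7, 0, 16]
items[2] = items[-1]-items[0] = 16-5 = 11 → [5, 7, 11, 16]

[5, 7, 11, 16]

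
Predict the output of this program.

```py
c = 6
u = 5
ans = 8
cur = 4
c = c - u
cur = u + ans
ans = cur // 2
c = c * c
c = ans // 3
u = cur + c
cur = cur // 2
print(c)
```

c = 6-5 = 1
cur = 5+8 = 13
ans = 13//2 = 6
c = 1*1 = 1
c = 6//3 = 2
u = 13+2 = 15
cur = 13//2 = 6

2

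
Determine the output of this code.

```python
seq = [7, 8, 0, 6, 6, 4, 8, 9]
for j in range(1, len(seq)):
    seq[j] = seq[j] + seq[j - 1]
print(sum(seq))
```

j=1: seq[1] = 8+7 = 15 → [7, 15, 0, 6, 6, 4, 8, 9]
j=2: seq[2] = 0+15 = 15 → [7, 15, 15, 6, 6, 4, 8, 9]
j=3: seq[3] = 6+15 = 21 → [7, 15, 15, 21, 6, 4, 8, 9]
j=4: seq[4] = 6+21 = 27 → [7, 15, 15, 21, 27, 4, 8, 9]
j=5: seq[5] = 4+27 = 31 → [7, 15, 15, 21, 27, 31, 8, 9]
j=6: seq[6] = 8+31 = 39 → [7, 15, 15, 21, 27, 31, 39, 9]
j=7: seq[7] = 9+39 = 48 → [7, 15, 15, 21, 27, 31, 39, 48]
sum = 203

203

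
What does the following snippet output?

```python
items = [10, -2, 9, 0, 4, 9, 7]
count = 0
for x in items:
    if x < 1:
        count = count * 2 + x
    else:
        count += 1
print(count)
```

5

x=10: not <1, count = 0+1 = 1
x=-2: <1, count = 1*2+(-2) = 0
x=9: not <1, count = 0+1 = 1
x=0: <1, count = 1*2+0 = 2
x=4: not <1, count = 2+1 = 3
x=9: not <1, count = 3+1 = 4
x=7: not <1, count = 4+1 = 5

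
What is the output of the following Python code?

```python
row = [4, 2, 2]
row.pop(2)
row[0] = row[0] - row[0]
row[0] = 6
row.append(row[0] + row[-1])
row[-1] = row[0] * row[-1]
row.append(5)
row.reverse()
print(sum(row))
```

pop(2) removes 2 → [4, 2]
row[0] = row[0]-row[0] = 4-4 = 0 → [0, 2]
row[0] = 6 → [6, 2]
append row[0]+row[-1] = 6+2 = 8 → [6, 2, 8]
row[-1] = row[0]*row[-1] = 6*8 = 48 → [6, 2, 48]
append 5 → [6, 2, 48, 5]
reverse → [5, 48, 2, 6]
sum = 61

61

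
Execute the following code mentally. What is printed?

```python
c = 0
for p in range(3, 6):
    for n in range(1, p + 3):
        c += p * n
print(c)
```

p=3,n=1: c = 0+3 = 3
p=3,n=2: c = 3+6 = 9
p=3,n=3: c = 9+9 = 18
p=3,n=4: c = 18+12 = 30
p=3,n=5: c = 30+15 = 45
p=4,n=1: c = 45+4 = 49
p=4,n=2: c = 49+8 = 57
p=4,n=3: c = 57+12 = 69
p=4,n=4: c = 69+16 = 85
p=4,n=5: c = 85+20 = 105
p=4,n=6: c = 105+24 = 129
p=5,n=1: c = 129+5 = 134
p=5,n=2: c = 134+10 = 144
p=5,n=3: c = 144+15 = 159
p=5,n=4: c = 159+20 = 179
p=5,n=5: c = 179+25 = 204
p=5,n=6: c = 204+30 = 234
p=5,n=7: c = 234+35 = 269

269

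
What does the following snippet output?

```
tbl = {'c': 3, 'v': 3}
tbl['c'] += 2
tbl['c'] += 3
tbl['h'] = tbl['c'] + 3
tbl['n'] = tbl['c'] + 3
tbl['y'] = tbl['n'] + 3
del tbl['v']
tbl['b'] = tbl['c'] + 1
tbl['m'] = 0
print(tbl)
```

tbl['c'] = 3+2 = 5 → {'c': 5, 'v': 3}
tbl['c'] = 5+3 = 8 → {'c': 8, 'v': 3}
tbl['h'] = tbl['c']+3 = 11 → {'c': 8, 'v': 3, 'h': 11}
tbl['n'] = tbl['c']+3 = 11 → {'c': 8, 'v': 3, 'h': 11, 'n': 11}
tbl['y'] = tbl['n']+3 = 14 → {'c': 8, 'v': 3, 'h': 11, 'n': 11, 'y': 14}
del 'v' → {'c': 8, 'h': 11, 'n': 11, 'y': 14}
tbl['b'] = tbl['c']+1 = 9 → {'c': 8, 'h': 11, 'n': 11, 'y': 14, 'b': 9}
tbl['m'] = 0 → {'c': 8, 'h': 11, 'n': 11, 'y': 14, 'b': 9, 'm': 0}

{'c': 8, 'h': 11, 'n': 11, 'y': 14, 'b': 9, 'm': 0}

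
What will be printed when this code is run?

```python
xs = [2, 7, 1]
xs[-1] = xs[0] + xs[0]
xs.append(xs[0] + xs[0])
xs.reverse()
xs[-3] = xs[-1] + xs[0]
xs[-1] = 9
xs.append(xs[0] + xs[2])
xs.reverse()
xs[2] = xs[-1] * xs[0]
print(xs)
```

[11, 9, 44, 6, 4]

xs[-1] = xs[0]+xs[0] = 2+2 = 4 → [2, 7, 4]
append xs[0]+xs[0] = 2+2 = 4 → [2, 7, 4, 4]
reverse → [4, 4, 7, 2]
xs[-3] = xs[-1]+xs[0] = 2+4 = 6 → [4, 6, 7, 2]
xs[-1] = 9 → [4, 6, 7, 9]
append xs[0]+xs[2] = 4+7 = 11 → [4, 6, 7, 9, 11]
reverse → [11, 9, 7, 6, 4]
xs[2] = xs[-1]*xs[0] = 4*11 = 44 → [11, 9, 44, 6, 4]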